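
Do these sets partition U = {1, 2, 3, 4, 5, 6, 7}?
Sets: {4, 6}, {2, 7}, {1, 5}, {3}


A partition requires: (1) non-empty parts, (2) pairwise disjoint, (3) union = U
Parts: {4, 6}, {2, 7}, {1, 5}, {3}
Union of parts: {1, 2, 3, 4, 5, 6, 7}
U = {1, 2, 3, 4, 5, 6, 7}
All non-empty? True
Pairwise disjoint? True
Covers U? True

Yes, valid partition


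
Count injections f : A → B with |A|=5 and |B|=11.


An injection sends each of |A| = 5 inputs to a distinct output in B.
# injections = |B|·(|B|-1)·…·(|B|-|A|+1) = 11! / (11 - 5)!
= 11 × 10 × 9 × 8 × 7
= 55440

Number of injections = 55440


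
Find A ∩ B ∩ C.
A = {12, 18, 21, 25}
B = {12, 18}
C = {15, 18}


A ∩ B = {12, 18}
(A ∩ B) ∩ C = {18}

A ∩ B ∩ C = {18}


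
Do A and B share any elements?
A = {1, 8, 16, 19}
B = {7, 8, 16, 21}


Disjoint means A ∩ B = ∅.
A ∩ B = {8, 16}
A ∩ B ≠ ∅, so A and B are NOT disjoint.

Yes — A and B share the element(s) of A ∩ B = {8, 16}, so they are not disjoint


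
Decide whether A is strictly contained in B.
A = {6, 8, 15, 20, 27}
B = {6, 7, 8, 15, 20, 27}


A ⊂ B requires: A ⊆ B AND A ≠ B.
A ⊆ B? Yes
A = B? No
A ⊂ B: Yes (A is a proper subset of B)

Yes, A ⊂ B


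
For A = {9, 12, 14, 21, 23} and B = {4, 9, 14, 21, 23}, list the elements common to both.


A ∩ B = elements in both A and B
A = {9, 12, 14, 21, 23}
B = {4, 9, 14, 21, 23}
A ∩ B = {9, 14, 21, 23}

A ∩ B = {9, 14, 21, 23}


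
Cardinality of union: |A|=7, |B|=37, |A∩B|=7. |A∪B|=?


|A ∪ B| = |A| + |B| - |A ∩ B|
= 7 + 37 - 7
= 37

|A ∪ B| = 37


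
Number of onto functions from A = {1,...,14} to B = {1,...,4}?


n = |A| = 14, k = |B| = 4. Surjections via inclusion-exclusion:
S(n,k) = Σ(-1)^i × C(k,i) × (k-i)^n, i=0 to k
i=0: (-1)^0×C(4,0)×4^14 = 268435456
i=1: (-1)^1×C(4,1)×3^14 = -19131876
i=2: (-1)^2×C(4,2)×2^14 = 98304
i=3: (-1)^3×C(4,3)×1^14 = -4
i=4: (-1)^4×C(4,4)×0^14 = 0
Total = 249401880

Number of surjections = 249401880


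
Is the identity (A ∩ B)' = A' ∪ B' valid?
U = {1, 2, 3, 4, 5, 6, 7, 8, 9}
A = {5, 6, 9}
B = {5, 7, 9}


LHS: A ∩ B = {5, 9}
(A ∩ B)' = U \ (A ∩ B) = {1, 2, 3, 4, 6, 7, 8}
A' = {1, 2, 3, 4, 7, 8}, B' = {1, 2, 3, 4, 6, 8}
Claimed RHS: A' ∪ B' = {1, 2, 3, 4, 6, 7, 8}
Identity is VALID: LHS = RHS = {1, 2, 3, 4, 6, 7, 8} ✓

Identity is valid. (A ∩ B)' = A' ∪ B' = {1, 2, 3, 4, 6, 7, 8}


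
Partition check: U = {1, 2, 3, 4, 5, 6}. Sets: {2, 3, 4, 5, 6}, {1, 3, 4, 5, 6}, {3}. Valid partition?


A partition requires: (1) non-empty parts, (2) pairwise disjoint, (3) union = U
Parts: {2, 3, 4, 5, 6}, {1, 3, 4, 5, 6}, {3}
Union of parts: {1, 2, 3, 4, 5, 6}
U = {1, 2, 3, 4, 5, 6}
All non-empty? True
Pairwise disjoint? False
Covers U? True

No, not a valid partition


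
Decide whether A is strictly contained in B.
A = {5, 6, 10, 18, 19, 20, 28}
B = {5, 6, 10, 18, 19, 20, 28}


A ⊂ B requires: A ⊆ B AND A ≠ B.
A ⊆ B? Yes
A = B? Yes
A = B, so A is not a PROPER subset.

No, A is not a proper subset of B


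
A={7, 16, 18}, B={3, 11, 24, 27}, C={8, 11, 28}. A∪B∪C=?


A ∪ B = {3, 7, 11, 16, 18, 24, 27}
(A ∪ B) ∪ C = {3, 7, 8, 11, 16, 18, 24, 27, 28}

A ∪ B ∪ C = {3, 7, 8, 11, 16, 18, 24, 27, 28}


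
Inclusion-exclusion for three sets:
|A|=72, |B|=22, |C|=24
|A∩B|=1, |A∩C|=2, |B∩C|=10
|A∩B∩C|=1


|A∪B∪C| = |A|+|B|+|C| - |A∩B|-|A∩C|-|B∩C| + |A∩B∩C|
= 72+22+24 - 1-2-10 + 1
= 118 - 13 + 1
= 106

|A ∪ B ∪ C| = 106


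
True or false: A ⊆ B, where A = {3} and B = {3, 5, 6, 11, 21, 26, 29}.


A ⊆ B means every element of A is in B.
All elements of A are in B.
So A ⊆ B.

Yes, A ⊆ B


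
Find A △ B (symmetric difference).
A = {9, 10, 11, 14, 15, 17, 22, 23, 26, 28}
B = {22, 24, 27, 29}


A △ B = (A \ B) ∪ (B \ A) = elements in exactly one of A or B
A \ B = {9, 10, 11, 14, 15, 17, 23, 26, 28}
B \ A = {24, 27, 29}
A △ B = {9, 10, 11, 14, 15, 17, 23, 24, 26, 27, 28, 29}

A △ B = {9, 10, 11, 14, 15, 17, 23, 24, 26, 27, 28, 29}


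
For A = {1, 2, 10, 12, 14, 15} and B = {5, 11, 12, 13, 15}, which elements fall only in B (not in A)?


A = {1, 2, 10, 12, 14, 15}
B = {5, 11, 12, 13, 15}
Region: only in B (not in A)
Elements: {5, 11, 13}

Elements only in B (not in A): {5, 11, 13}


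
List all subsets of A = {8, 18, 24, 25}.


|A| = 4, so |P(A)| = 2^4 = 16
Enumerate subsets by cardinality (0 to 4):
∅, {8}, {18}, {24}, {25}, {8, 18}, {8, 24}, {8, 25}, {18, 24}, {18, 25}, {24, 25}, {8, 18, 24}, {8, 18, 25}, {8, 24, 25}, {18, 24, 25}, {8, 18, 24, 25}

P(A) has 16 subsets: ∅, {8}, {18}, {24}, {25}, {8, 18}, {8, 24}, {8, 25}, {18, 24}, {18, 25}, {24, 25}, {8, 18, 24}, {8, 18, 25}, {8, 24, 25}, {18, 24, 25}, {8, 18, 24, 25}


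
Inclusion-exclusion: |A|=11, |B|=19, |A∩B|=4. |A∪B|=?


|A ∪ B| = |A| + |B| - |A ∩ B|
= 11 + 19 - 4
= 26

|A ∪ B| = 26


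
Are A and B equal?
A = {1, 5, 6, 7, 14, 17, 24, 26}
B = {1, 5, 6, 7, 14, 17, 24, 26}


Two sets are equal iff they have exactly the same elements.
A = {1, 5, 6, 7, 14, 17, 24, 26}
B = {1, 5, 6, 7, 14, 17, 24, 26}
Same elements → A = B

Yes, A = B


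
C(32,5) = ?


C(n,k) = n! / (k!(n-k)!)
C(32,5) = 32! / (5!27!)
= 201376

C(32,5) = 201376


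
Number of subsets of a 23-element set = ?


Number of subsets = 2^n
= 2^23
= 8388608

|P(A)| = 8388608


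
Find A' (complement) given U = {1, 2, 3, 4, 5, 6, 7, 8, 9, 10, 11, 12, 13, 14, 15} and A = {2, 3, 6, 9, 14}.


Aᶜ = U \ A = elements in U but not in A
U = {1, 2, 3, 4, 5, 6, 7, 8, 9, 10, 11, 12, 13, 14, 15}
A = {2, 3, 6, 9, 14}
Aᶜ = {1, 4, 5, 7, 8, 10, 11, 12, 13, 15}

Aᶜ = {1, 4, 5, 7, 8, 10, 11, 12, 13, 15}


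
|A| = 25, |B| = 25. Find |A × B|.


|A × B| = |A| × |B|
= 25 × 25
= 625

|A × B| = 625


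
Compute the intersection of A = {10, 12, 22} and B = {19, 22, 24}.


A ∩ B = elements in both A and B
A = {10, 12, 22}
B = {19, 22, 24}
A ∩ B = {22}

A ∩ B = {22}


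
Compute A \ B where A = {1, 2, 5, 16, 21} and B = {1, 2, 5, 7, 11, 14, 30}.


A \ B = elements in A but not in B
A = {1, 2, 5, 16, 21}
B = {1, 2, 5, 7, 11, 14, 30}
Remove from A any elements in B
A \ B = {16, 21}

A \ B = {16, 21}


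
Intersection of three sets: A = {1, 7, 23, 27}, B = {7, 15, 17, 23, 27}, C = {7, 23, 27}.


A ∩ B = {7, 23, 27}
(A ∩ B) ∩ C = {7, 23, 27}

A ∩ B ∩ C = {7, 23, 27}


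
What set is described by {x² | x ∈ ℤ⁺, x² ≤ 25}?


Checking each candidate:
Condition: positive perfect squares ≤ 25
Result = {1, 4, 9, 16, 25}

{1, 4, 9, 16, 25}


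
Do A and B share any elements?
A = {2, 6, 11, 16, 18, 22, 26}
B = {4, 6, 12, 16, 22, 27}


Disjoint means A ∩ B = ∅.
A ∩ B = {6, 16, 22}
A ∩ B ≠ ∅, so A and B are NOT disjoint.

Yes — A and B share the element(s) of A ∩ B = {6, 16, 22}, so they are not disjoint


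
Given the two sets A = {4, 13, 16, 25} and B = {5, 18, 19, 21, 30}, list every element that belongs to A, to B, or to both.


A ∪ B = all elements in A or B (or both)
A = {4, 13, 16, 25}
B = {5, 18, 19, 21, 30}
A ∪ B = {4, 5, 13, 16, 18, 19, 21, 25, 30}

A ∪ B = {4, 5, 13, 16, 18, 19, 21, 25, 30}


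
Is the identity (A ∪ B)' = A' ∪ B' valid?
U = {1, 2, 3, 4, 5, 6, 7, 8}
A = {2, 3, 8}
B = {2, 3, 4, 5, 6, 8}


LHS: A ∪ B = {2, 3, 4, 5, 6, 8}
(A ∪ B)' = U \ (A ∪ B) = {1, 7}
A' = {1, 4, 5, 6, 7}, B' = {1, 7}
Claimed RHS: A' ∪ B' = {1, 4, 5, 6, 7}
Identity is INVALID: LHS = {1, 7} but the RHS claimed here equals {1, 4, 5, 6, 7}. The correct form is (A ∪ B)' = A' ∩ B'.

Identity is invalid: (A ∪ B)' = {1, 7} but A' ∪ B' = {1, 4, 5, 6, 7}. The correct De Morgan law is (A ∪ B)' = A' ∩ B'.


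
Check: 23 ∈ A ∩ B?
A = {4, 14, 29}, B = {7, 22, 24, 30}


A = {4, 14, 29}, B = {7, 22, 24, 30}
A ∩ B = elements in both A and B
A ∩ B = ∅
Checking if 23 ∈ A ∩ B
23 is not in A ∩ B → False

23 ∉ A ∩ B


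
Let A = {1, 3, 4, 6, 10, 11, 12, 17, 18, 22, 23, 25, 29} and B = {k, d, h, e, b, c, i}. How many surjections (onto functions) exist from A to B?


n = |A| = 13, k = |B| = 7. Surjections via inclusion-exclusion:
S(n,k) = Σ(-1)^i × C(k,i) × (k-i)^n, i=0 to k
i=0: (-1)^0×C(7,0)×7^13 = 96889010407
i=1: (-1)^1×C(7,1)×6^13 = -91424858112
i=2: (-1)^2×C(7,2)×5^13 = 25634765625
i=3: (-1)^3×C(7,3)×4^13 = -2348810240
i=4: (-1)^4×C(7,4)×3^13 = 55801305
i=5: (-1)^5×C(7,5)×2^13 = -172032
i=6: (-1)^6×C(7,6)×1^13 = 7
i=7: (-1)^7×C(7,7)×0^13 = 0
Total = 28805736960

Number of surjections = 28805736960


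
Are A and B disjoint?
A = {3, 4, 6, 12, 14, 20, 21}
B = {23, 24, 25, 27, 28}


Disjoint means A ∩ B = ∅.
A ∩ B = ∅
A ∩ B = ∅, so A and B are disjoint.

Yes, A and B are disjoint


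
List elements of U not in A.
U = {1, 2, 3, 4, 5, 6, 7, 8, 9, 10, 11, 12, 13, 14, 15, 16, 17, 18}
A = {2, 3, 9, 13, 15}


Aᶜ = U \ A = elements in U but not in A
U = {1, 2, 3, 4, 5, 6, 7, 8, 9, 10, 11, 12, 13, 14, 15, 16, 17, 18}
A = {2, 3, 9, 13, 15}
Aᶜ = {1, 4, 5, 6, 7, 8, 10, 11, 12, 14, 16, 17, 18}

Aᶜ = {1, 4, 5, 6, 7, 8, 10, 11, 12, 14, 16, 17, 18}


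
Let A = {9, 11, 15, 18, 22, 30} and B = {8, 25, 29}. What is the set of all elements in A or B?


A ∪ B = all elements in A or B (or both)
A = {9, 11, 15, 18, 22, 30}
B = {8, 25, 29}
A ∪ B = {8, 9, 11, 15, 18, 22, 25, 29, 30}

A ∪ B = {8, 9, 11, 15, 18, 22, 25, 29, 30}


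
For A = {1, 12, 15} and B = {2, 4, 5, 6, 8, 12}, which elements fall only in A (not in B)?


A = {1, 12, 15}
B = {2, 4, 5, 6, 8, 12}
Region: only in A (not in B)
Elements: {1, 15}

Elements only in A (not in B): {1, 15}


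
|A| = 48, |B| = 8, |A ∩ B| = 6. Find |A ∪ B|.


|A ∪ B| = |A| + |B| - |A ∩ B|
= 48 + 8 - 6
= 50

|A ∪ B| = 50


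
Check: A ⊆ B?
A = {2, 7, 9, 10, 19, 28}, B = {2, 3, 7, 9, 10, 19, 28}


A ⊆ B means every element of A is in B.
All elements of A are in B.
So A ⊆ B.

Yes, A ⊆ B


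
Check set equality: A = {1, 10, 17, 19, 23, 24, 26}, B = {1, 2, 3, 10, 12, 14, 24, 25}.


Two sets are equal iff they have exactly the same elements.
A = {1, 10, 17, 19, 23, 24, 26}
B = {1, 2, 3, 10, 12, 14, 24, 25}
Differences: {2, 3, 12, 14, 17, 19, 23, 25, 26}
A ≠ B

No, A ≠ B


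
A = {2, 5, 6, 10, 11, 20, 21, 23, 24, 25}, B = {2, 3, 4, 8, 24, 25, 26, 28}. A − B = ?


A \ B = elements in A but not in B
A = {2, 5, 6, 10, 11, 20, 21, 23, 24, 25}
B = {2, 3, 4, 8, 24, 25, 26, 28}
Remove from A any elements in B
A \ B = {5, 6, 10, 11, 20, 21, 23}

A \ B = {5, 6, 10, 11, 20, 21, 23}


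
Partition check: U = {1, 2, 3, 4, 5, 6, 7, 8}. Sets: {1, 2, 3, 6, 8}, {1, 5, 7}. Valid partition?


A partition requires: (1) non-empty parts, (2) pairwise disjoint, (3) union = U
Parts: {1, 2, 3, 6, 8}, {1, 5, 7}
Union of parts: {1, 2, 3, 5, 6, 7, 8}
U = {1, 2, 3, 4, 5, 6, 7, 8}
All non-empty? True
Pairwise disjoint? False
Covers U? False

No, not a valid partition


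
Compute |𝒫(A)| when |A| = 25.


Number of subsets = 2^n
= 2^25
= 33554432

|P(A)| = 33554432


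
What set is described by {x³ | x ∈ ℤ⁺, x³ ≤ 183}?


Checking each candidate:
Condition: positive perfect cubes ≤ 183
Result = {1, 8, 27, 64, 125}

{1, 8, 27, 64, 125}


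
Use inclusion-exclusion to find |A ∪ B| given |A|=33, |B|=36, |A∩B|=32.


|A ∪ B| = |A| + |B| - |A ∩ B|
= 33 + 36 - 32
= 37

|A ∪ B| = 37


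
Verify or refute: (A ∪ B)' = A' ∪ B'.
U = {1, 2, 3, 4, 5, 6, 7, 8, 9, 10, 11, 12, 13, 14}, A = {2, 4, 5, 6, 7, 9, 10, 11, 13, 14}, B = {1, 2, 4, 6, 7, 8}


LHS: A ∪ B = {1, 2, 4, 5, 6, 7, 8, 9, 10, 11, 13, 14}
(A ∪ B)' = U \ (A ∪ B) = {3, 12}
A' = {1, 3, 8, 12}, B' = {3, 5, 9, 10, 11, 12, 13, 14}
Claimed RHS: A' ∪ B' = {1, 3, 5, 8, 9, 10, 11, 12, 13, 14}
Identity is INVALID: LHS = {3, 12} but the RHS claimed here equals {1, 3, 5, 8, 9, 10, 11, 12, 13, 14}. The correct form is (A ∪ B)' = A' ∩ B'.

Identity is invalid: (A ∪ B)' = {3, 12} but A' ∪ B' = {1, 3, 5, 8, 9, 10, 11, 12, 13, 14}. The correct De Morgan law is (A ∪ B)' = A' ∩ B'.


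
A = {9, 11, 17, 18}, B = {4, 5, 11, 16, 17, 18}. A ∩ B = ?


A ∩ B = elements in both A and B
A = {9, 11, 17, 18}
B = {4, 5, 11, 16, 17, 18}
A ∩ B = {11, 17, 18}

A ∩ B = {11, 17, 18}


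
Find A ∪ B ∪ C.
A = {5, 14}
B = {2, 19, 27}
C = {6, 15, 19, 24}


A ∪ B = {2, 5, 14, 19, 27}
(A ∪ B) ∪ C = {2, 5, 6, 14, 15, 19, 24, 27}

A ∪ B ∪ C = {2, 5, 6, 14, 15, 19, 24, 27}


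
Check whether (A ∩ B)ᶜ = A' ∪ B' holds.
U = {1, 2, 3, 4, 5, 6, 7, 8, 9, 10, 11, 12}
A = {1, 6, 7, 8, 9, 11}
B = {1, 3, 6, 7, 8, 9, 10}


LHS: A ∩ B = {1, 6, 7, 8, 9}
(A ∩ B)' = U \ (A ∩ B) = {2, 3, 4, 5, 10, 11, 12}
A' = {2, 3, 4, 5, 10, 12}, B' = {2, 4, 5, 11, 12}
Claimed RHS: A' ∪ B' = {2, 3, 4, 5, 10, 11, 12}
Identity is VALID: LHS = RHS = {2, 3, 4, 5, 10, 11, 12} ✓

Identity is valid. (A ∩ B)' = A' ∪ B' = {2, 3, 4, 5, 10, 11, 12}


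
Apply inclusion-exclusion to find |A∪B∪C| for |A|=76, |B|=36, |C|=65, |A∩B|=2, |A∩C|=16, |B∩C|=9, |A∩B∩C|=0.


|A∪B∪C| = |A|+|B|+|C| - |A∩B|-|A∩C|-|B∩C| + |A∩B∩C|
= 76+36+65 - 2-16-9 + 0
= 177 - 27 + 0
= 150

|A ∪ B ∪ C| = 150


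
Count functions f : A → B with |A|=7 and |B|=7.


Each of |A| = 7 inputs maps to any of |B| = 7 outputs.
# functions = |B|^|A| = 7^7
= 823543

Number of functions = 823543


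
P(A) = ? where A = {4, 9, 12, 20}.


|A| = 4, so |P(A)| = 2^4 = 16
Enumerate subsets by cardinality (0 to 4):
∅, {4}, {9}, {12}, {20}, {4, 9}, {4, 12}, {4, 20}, {9, 12}, {9, 20}, {12, 20}, {4, 9, 12}, {4, 9, 20}, {4, 12, 20}, {9, 12, 20}, {4, 9, 12, 20}

P(A) has 16 subsets: ∅, {4}, {9}, {12}, {20}, {4, 9}, {4, 12}, {4, 20}, {9, 12}, {9, 20}, {12, 20}, {4, 9, 12}, {4, 9, 20}, {4, 12, 20}, {9, 12, 20}, {4, 9, 12, 20}


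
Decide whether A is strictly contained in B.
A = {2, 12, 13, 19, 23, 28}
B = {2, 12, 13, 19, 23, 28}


A ⊂ B requires: A ⊆ B AND A ≠ B.
A ⊆ B? Yes
A = B? Yes
A = B, so A is not a PROPER subset.

No, A is not a proper subset of B


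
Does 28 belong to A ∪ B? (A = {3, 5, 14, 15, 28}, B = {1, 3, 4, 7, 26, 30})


A = {3, 5, 14, 15, 28}, B = {1, 3, 4, 7, 26, 30}
A ∪ B = all elements in A or B
A ∪ B = {1, 3, 4, 5, 7, 14, 15, 26, 28, 30}
Checking if 28 ∈ A ∪ B
28 is in A ∪ B → True

28 ∈ A ∪ B


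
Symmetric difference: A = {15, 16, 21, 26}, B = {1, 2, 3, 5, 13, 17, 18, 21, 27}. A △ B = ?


A △ B = (A \ B) ∪ (B \ A) = elements in exactly one of A or B
A \ B = {15, 16, 26}
B \ A = {1, 2, 3, 5, 13, 17, 18, 27}
A △ B = {1, 2, 3, 5, 13, 15, 16, 17, 18, 26, 27}

A △ B = {1, 2, 3, 5, 13, 15, 16, 17, 18, 26, 27}


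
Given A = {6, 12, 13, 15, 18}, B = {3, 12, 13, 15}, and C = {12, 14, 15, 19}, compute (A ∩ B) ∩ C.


A ∩ B = {12, 13, 15}
(A ∩ B) ∩ C = {12, 15}

A ∩ B ∩ C = {12, 15}


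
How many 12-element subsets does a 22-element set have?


C(n,k) = n! / (k!(n-k)!)
C(22,12) = 22! / (12!10!)
= 646646

C(22,12) = 646646


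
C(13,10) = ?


C(n,k) = n! / (k!(n-k)!)
C(13,10) = 13! / (10!3!)
= 286

C(13,10) = 286


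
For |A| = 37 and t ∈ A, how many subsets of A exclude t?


Subsets of A avoiding t are subsets of A \ {t}, which has 36 elements.
Count = 2^(n-1) = 2^36
= 68719476736

Number of subsets avoiding t = 68719476736


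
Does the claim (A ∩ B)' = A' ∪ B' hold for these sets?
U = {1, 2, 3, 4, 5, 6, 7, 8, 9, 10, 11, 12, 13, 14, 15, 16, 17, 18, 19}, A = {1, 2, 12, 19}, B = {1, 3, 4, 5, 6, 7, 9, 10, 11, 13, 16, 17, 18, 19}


LHS: A ∩ B = {1, 19}
(A ∩ B)' = U \ (A ∩ B) = {2, 3, 4, 5, 6, 7, 8, 9, 10, 11, 12, 13, 14, 15, 16, 17, 18}
A' = {3, 4, 5, 6, 7, 8, 9, 10, 11, 13, 14, 15, 16, 17, 18}, B' = {2, 8, 12, 14, 15}
Claimed RHS: A' ∪ B' = {2, 3, 4, 5, 6, 7, 8, 9, 10, 11, 12, 13, 14, 15, 16, 17, 18}
Identity is VALID: LHS = RHS = {2, 3, 4, 5, 6, 7, 8, 9, 10, 11, 12, 13, 14, 15, 16, 17, 18} ✓

Identity is valid. (A ∩ B)' = A' ∪ B' = {2, 3, 4, 5, 6, 7, 8, 9, 10, 11, 12, 13, 14, 15, 16, 17, 18}


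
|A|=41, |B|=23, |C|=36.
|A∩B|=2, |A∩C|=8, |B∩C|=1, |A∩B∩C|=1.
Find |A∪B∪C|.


|A∪B∪C| = |A|+|B|+|C| - |A∩B|-|A∩C|-|B∩C| + |A∩B∩C|
= 41+23+36 - 2-8-1 + 1
= 100 - 11 + 1
= 90

|A ∪ B ∪ C| = 90


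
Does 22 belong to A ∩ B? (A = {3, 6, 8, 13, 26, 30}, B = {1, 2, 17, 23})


A = {3, 6, 8, 13, 26, 30}, B = {1, 2, 17, 23}
A ∩ B = elements in both A and B
A ∩ B = ∅
Checking if 22 ∈ A ∩ B
22 is not in A ∩ B → False

22 ∉ A ∩ B


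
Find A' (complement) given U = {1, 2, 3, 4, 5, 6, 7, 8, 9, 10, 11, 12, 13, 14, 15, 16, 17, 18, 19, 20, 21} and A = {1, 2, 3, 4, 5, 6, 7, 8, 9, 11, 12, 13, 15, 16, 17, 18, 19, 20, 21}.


Aᶜ = U \ A = elements in U but not in A
U = {1, 2, 3, 4, 5, 6, 7, 8, 9, 10, 11, 12, 13, 14, 15, 16, 17, 18, 19, 20, 21}
A = {1, 2, 3, 4, 5, 6, 7, 8, 9, 11, 12, 13, 15, 16, 17, 18, 19, 20, 21}
Aᶜ = {10, 14}

Aᶜ = {10, 14}


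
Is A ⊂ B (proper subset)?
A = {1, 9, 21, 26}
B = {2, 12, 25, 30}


A ⊂ B requires: A ⊆ B AND A ≠ B.
A ⊆ B? No
A ⊄ B, so A is not a proper subset.

No, A is not a proper subset of B


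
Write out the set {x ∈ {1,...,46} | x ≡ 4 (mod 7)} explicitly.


Checking each candidate:
Condition: x in {1,...,46} with x ≡ 4 (mod 7)
Result = {4, 11, 18, 25, 32, 39, 46}

{4, 11, 18, 25, 32, 39, 46}


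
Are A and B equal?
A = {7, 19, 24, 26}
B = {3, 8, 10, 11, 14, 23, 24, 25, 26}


Two sets are equal iff they have exactly the same elements.
A = {7, 19, 24, 26}
B = {3, 8, 10, 11, 14, 23, 24, 25, 26}
Differences: {3, 7, 8, 10, 11, 14, 19, 23, 25}
A ≠ B

No, A ≠ B


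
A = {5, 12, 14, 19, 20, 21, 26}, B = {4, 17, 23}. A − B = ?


A \ B = elements in A but not in B
A = {5, 12, 14, 19, 20, 21, 26}
B = {4, 17, 23}
Remove from A any elements in B
A \ B = {5, 12, 14, 19, 20, 21, 26}

A \ B = {5, 12, 14, 19, 20, 21, 26}


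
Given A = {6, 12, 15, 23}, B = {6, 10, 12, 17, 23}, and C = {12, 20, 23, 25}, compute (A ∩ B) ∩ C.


A ∩ B = {6, 12, 23}
(A ∩ B) ∩ C = {12, 23}

A ∩ B ∩ C = {12, 23}


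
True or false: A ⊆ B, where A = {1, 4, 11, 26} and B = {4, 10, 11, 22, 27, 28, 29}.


A ⊆ B means every element of A is in B.
Elements in A not in B: {1, 26}
So A ⊄ B.

No, A ⊄ B


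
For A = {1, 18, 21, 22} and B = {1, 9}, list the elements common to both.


A ∩ B = elements in both A and B
A = {1, 18, 21, 22}
B = {1, 9}
A ∩ B = {1}

A ∩ B = {1}


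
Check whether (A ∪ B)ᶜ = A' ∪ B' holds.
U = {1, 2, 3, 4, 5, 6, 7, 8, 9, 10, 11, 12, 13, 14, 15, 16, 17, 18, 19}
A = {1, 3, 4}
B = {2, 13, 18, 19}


LHS: A ∪ B = {1, 2, 3, 4, 13, 18, 19}
(A ∪ B)' = U \ (A ∪ B) = {5, 6, 7, 8, 9, 10, 11, 12, 14, 15, 16, 17}
A' = {2, 5, 6, 7, 8, 9, 10, 11, 12, 13, 14, 15, 16, 17, 18, 19}, B' = {1, 3, 4, 5, 6, 7, 8, 9, 10, 11, 12, 14, 15, 16, 17}
Claimed RHS: A' ∪ B' = {1, 2, 3, 4, 5, 6, 7, 8, 9, 10, 11, 12, 13, 14, 15, 16, 17, 18, 19}
Identity is INVALID: LHS = {5, 6, 7, 8, 9, 10, 11, 12, 14, 15, 16, 17} but the RHS claimed here equals {1, 2, 3, 4, 5, 6, 7, 8, 9, 10, 11, 12, 13, 14, 15, 16, 17, 18, 19}. The correct form is (A ∪ B)' = A' ∩ B'.

Identity is invalid: (A ∪ B)' = {5, 6, 7, 8, 9, 10, 11, 12, 14, 15, 16, 17} but A' ∪ B' = {1, 2, 3, 4, 5, 6, 7, 8, 9, 10, 11, 12, 13, 14, 15, 16, 17, 18, 19}. The correct De Morgan law is (A ∪ B)' = A' ∩ B'.


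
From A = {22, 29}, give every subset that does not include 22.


A subset of A that omits 22 is a subset of A \ {22}, so there are 2^(n-1) = 2^1 = 2 of them.
Subsets excluding 22: ∅, {29}

Subsets excluding 22 (2 total): ∅, {29}


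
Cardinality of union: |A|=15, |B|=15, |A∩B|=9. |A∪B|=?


|A ∪ B| = |A| + |B| - |A ∩ B|
= 15 + 15 - 9
= 21

|A ∪ B| = 21


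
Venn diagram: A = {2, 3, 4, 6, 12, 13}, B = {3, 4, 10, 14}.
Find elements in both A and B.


A = {2, 3, 4, 6, 12, 13}
B = {3, 4, 10, 14}
Region: in both A and B
Elements: {3, 4}

Elements in both A and B: {3, 4}


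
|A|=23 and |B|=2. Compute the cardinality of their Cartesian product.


|A × B| = |A| × |B|
= 23 × 2
= 46

|A × B| = 46


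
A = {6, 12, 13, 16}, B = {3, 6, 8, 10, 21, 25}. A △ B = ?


A △ B = (A \ B) ∪ (B \ A) = elements in exactly one of A or B
A \ B = {12, 13, 16}
B \ A = {3, 8, 10, 21, 25}
A △ B = {3, 8, 10, 12, 13, 16, 21, 25}

A △ B = {3, 8, 10, 12, 13, 16, 21, 25}


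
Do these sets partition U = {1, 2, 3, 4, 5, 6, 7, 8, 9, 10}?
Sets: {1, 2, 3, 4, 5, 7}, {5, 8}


A partition requires: (1) non-empty parts, (2) pairwise disjoint, (3) union = U
Parts: {1, 2, 3, 4, 5, 7}, {5, 8}
Union of parts: {1, 2, 3, 4, 5, 7, 8}
U = {1, 2, 3, 4, 5, 6, 7, 8, 9, 10}
All non-empty? True
Pairwise disjoint? False
Covers U? False

No, not a valid partition


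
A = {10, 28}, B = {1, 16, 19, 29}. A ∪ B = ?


A ∪ B = all elements in A or B (or both)
A = {10, 28}
B = {1, 16, 19, 29}
A ∪ B = {1, 10, 16, 19, 28, 29}

A ∪ B = {1, 10, 16, 19, 28, 29}


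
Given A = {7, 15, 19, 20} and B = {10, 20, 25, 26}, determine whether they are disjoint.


Disjoint means A ∩ B = ∅.
A ∩ B = {20}
A ∩ B ≠ ∅, so A and B are NOT disjoint.

No, A and B are not disjoint (A ∩ B = {20})


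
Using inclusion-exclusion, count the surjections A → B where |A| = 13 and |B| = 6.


n = |A| = 13, k = |B| = 6. Surjections via inclusion-exclusion:
S(n,k) = Σ(-1)^i × C(k,i) × (k-i)^n, i=0 to k
i=0: (-1)^0×C(6,0)×6^13 = 13060694016
i=1: (-1)^1×C(6,1)×5^13 = -7324218750
i=2: (-1)^2×C(6,2)×4^13 = 1006632960
i=3: (-1)^3×C(6,3)×3^13 = -31886460
i=4: (-1)^4×C(6,4)×2^13 = 122880
i=5: (-1)^5×C(6,5)×1^13 = -6
i=6: (-1)^6×C(6,6)×0^13 = 0
Total = 6711344640

Number of surjections = 6711344640


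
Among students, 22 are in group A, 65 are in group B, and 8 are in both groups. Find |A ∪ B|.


|A ∪ B| = |A| + |B| - |A ∩ B|
= 22 + 65 - 8
= 79

|A ∪ B| = 79


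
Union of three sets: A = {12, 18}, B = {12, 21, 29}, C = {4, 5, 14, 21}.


A ∪ B = {12, 18, 21, 29}
(A ∪ B) ∪ C = {4, 5, 12, 14, 18, 21, 29}

A ∪ B ∪ C = {4, 5, 12, 14, 18, 21, 29}


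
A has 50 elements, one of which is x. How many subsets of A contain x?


Subsets of A containing x correspond to subsets of A \ {x}, which has 49 elements.
Count = 2^(n-1) = 2^49
= 562949953421312

Number of subsets containing x = 562949953421312


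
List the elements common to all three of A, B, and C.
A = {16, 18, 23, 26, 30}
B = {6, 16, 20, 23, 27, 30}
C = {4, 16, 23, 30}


A ∩ B = {16, 23, 30}
(A ∩ B) ∩ C = {16, 23, 30}

A ∩ B ∩ C = {16, 23, 30}


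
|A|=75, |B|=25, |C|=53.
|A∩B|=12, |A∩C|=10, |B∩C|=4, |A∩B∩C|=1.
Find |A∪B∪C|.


|A∪B∪C| = |A|+|B|+|C| - |A∩B|-|A∩C|-|B∩C| + |A∩B∩C|
= 75+25+53 - 12-10-4 + 1
= 153 - 26 + 1
= 128

|A ∪ B ∪ C| = 128


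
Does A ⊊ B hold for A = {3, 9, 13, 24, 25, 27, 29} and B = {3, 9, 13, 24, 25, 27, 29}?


A ⊂ B requires: A ⊆ B AND A ≠ B.
A ⊆ B? Yes
A = B? Yes
A = B, so A is not a PROPER subset.

No, A is not a proper subset of B


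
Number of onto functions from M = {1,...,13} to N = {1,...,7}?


n = |M| = 13, k = |N| = 7. Surjections via inclusion-exclusion:
S(n,k) = Σ(-1)^i × C(k,i) × (k-i)^n, i=0 to k
i=0: (-1)^0×C(7,0)×7^13 = 96889010407
i=1: (-1)^1×C(7,1)×6^13 = -91424858112
i=2: (-1)^2×C(7,2)×5^13 = 25634765625
i=3: (-1)^3×C(7,3)×4^13 = -2348810240
i=4: (-1)^4×C(7,4)×3^13 = 55801305
i=5: (-1)^5×C(7,5)×2^13 = -172032
i=6: (-1)^6×C(7,6)×1^13 = 7
i=7: (-1)^7×C(7,7)×0^13 = 0
Total = 28805736960

Number of surjections = 28805736960


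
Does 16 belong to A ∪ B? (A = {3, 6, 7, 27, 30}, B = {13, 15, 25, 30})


A = {3, 6, 7, 27, 30}, B = {13, 15, 25, 30}
A ∪ B = all elements in A or B
A ∪ B = {3, 6, 7, 13, 15, 25, 27, 30}
Checking if 16 ∈ A ∪ B
16 is not in A ∪ B → False

16 ∉ A ∪ B


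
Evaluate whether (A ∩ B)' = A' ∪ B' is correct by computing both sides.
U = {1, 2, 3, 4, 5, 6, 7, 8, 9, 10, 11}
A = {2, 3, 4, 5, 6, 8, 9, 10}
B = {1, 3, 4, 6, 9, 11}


LHS: A ∩ B = {3, 4, 6, 9}
(A ∩ B)' = U \ (A ∩ B) = {1, 2, 5, 7, 8, 10, 11}
A' = {1, 7, 11}, B' = {2, 5, 7, 8, 10}
Claimed RHS: A' ∪ B' = {1, 2, 5, 7, 8, 10, 11}
Identity is VALID: LHS = RHS = {1, 2, 5, 7, 8, 10, 11} ✓

Identity is valid. (A ∩ B)' = A' ∪ B' = {1, 2, 5, 7, 8, 10, 11}


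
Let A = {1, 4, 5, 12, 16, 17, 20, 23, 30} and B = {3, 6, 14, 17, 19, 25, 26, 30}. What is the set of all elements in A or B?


A ∪ B = all elements in A or B (or both)
A = {1, 4, 5, 12, 16, 17, 20, 23, 30}
B = {3, 6, 14, 17, 19, 25, 26, 30}
A ∪ B = {1, 3, 4, 5, 6, 12, 14, 16, 17, 19, 20, 23, 25, 26, 30}

A ∪ B = {1, 3, 4, 5, 6, 12, 14, 16, 17, 19, 20, 23, 25, 26, 30}


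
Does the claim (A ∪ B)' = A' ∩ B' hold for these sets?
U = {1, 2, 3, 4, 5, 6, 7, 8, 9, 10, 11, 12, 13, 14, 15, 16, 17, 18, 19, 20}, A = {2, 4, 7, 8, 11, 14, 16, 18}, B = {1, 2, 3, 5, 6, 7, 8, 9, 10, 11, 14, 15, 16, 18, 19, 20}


LHS: A ∪ B = {1, 2, 3, 4, 5, 6, 7, 8, 9, 10, 11, 14, 15, 16, 18, 19, 20}
(A ∪ B)' = U \ (A ∪ B) = {12, 13, 17}
A' = {1, 3, 5, 6, 9, 10, 12, 13, 15, 17, 19, 20}, B' = {4, 12, 13, 17}
Claimed RHS: A' ∩ B' = {12, 13, 17}
Identity is VALID: LHS = RHS = {12, 13, 17} ✓

Identity is valid. (A ∪ B)' = A' ∩ B' = {12, 13, 17}


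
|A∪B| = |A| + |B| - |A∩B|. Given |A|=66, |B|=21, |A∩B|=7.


|A ∪ B| = |A| + |B| - |A ∩ B|
= 66 + 21 - 7
= 80

|A ∪ B| = 80


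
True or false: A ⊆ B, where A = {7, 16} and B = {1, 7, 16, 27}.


A ⊆ B means every element of A is in B.
All elements of A are in B.
So A ⊆ B.

Yes, A ⊆ B


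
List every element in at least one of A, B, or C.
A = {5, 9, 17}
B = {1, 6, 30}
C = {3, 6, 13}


A ∪ B = {1, 5, 6, 9, 17, 30}
(A ∪ B) ∪ C = {1, 3, 5, 6, 9, 13, 17, 30}

A ∪ B ∪ C = {1, 3, 5, 6, 9, 13, 17, 30}


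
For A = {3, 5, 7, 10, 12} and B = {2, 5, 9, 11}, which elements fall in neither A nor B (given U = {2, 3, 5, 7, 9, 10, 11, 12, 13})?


A = {3, 5, 7, 10, 12}
B = {2, 5, 9, 11}
Region: in neither A nor B (given U = {2, 3, 5, 7, 9, 10, 11, 12, 13})
Elements: {13}

Elements in neither A nor B (given U = {2, 3, 5, 7, 9, 10, 11, 12, 13}): {13}


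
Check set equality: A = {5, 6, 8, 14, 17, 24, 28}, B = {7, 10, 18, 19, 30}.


Two sets are equal iff they have exactly the same elements.
A = {5, 6, 8, 14, 17, 24, 28}
B = {7, 10, 18, 19, 30}
Differences: {5, 6, 7, 8, 10, 14, 17, 18, 19, 24, 28, 30}
A ≠ B

No, A ≠ B


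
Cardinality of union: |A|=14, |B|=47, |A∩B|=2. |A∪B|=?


|A ∪ B| = |A| + |B| - |A ∩ B|
= 14 + 47 - 2
= 59

|A ∪ B| = 59


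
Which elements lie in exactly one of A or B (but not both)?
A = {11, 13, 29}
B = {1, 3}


A △ B = (A \ B) ∪ (B \ A) = elements in exactly one of A or B
A \ B = {11, 13, 29}
B \ A = {1, 3}
A △ B = {1, 3, 11, 13, 29}

A △ B = {1, 3, 11, 13, 29}


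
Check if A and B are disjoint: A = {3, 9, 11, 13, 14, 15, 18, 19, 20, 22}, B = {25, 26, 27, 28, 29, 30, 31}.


Disjoint means A ∩ B = ∅.
A ∩ B = ∅
A ∩ B = ∅, so A and B are disjoint.

Yes, A and B are disjoint


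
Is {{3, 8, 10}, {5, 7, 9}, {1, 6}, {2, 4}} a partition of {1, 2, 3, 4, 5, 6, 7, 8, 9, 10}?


A partition requires: (1) non-empty parts, (2) pairwise disjoint, (3) union = U
Parts: {3, 8, 10}, {5, 7, 9}, {1, 6}, {2, 4}
Union of parts: {1, 2, 3, 4, 5, 6, 7, 8, 9, 10}
U = {1, 2, 3, 4, 5, 6, 7, 8, 9, 10}
All non-empty? True
Pairwise disjoint? True
Covers U? True

Yes, valid partition


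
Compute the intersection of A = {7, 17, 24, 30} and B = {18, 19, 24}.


A ∩ B = elements in both A and B
A = {7, 17, 24, 30}
B = {18, 19, 24}
A ∩ B = {24}

A ∩ B = {24}


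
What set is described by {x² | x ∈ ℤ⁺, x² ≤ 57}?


Checking each candidate:
Condition: positive perfect squares ≤ 57
Result = {1, 4, 9, 16, 25, 36, 49}

{1, 4, 9, 16, 25, 36, 49}


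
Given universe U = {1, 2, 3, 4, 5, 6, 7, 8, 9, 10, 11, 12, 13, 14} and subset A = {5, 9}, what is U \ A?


Aᶜ = U \ A = elements in U but not in A
U = {1, 2, 3, 4, 5, 6, 7, 8, 9, 10, 11, 12, 13, 14}
A = {5, 9}
Aᶜ = {1, 2, 3, 4, 6, 7, 8, 10, 11, 12, 13, 14}

Aᶜ = {1, 2, 3, 4, 6, 7, 8, 10, 11, 12, 13, 14}


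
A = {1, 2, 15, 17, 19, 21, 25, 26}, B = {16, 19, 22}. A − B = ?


A \ B = elements in A but not in B
A = {1, 2, 15, 17, 19, 21, 25, 26}
B = {16, 19, 22}
Remove from A any elements in B
A \ B = {1, 2, 15, 17, 21, 25, 26}

A \ B = {1, 2, 15, 17, 21, 25, 26}


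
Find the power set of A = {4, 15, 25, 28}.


|A| = 4, so |P(A)| = 2^4 = 16
Enumerate subsets by cardinality (0 to 4):
∅, {4}, {15}, {25}, {28}, {4, 15}, {4, 25}, {4, 28}, {15, 25}, {15, 28}, {25, 28}, {4, 15, 25}, {4, 15, 28}, {4, 25, 28}, {15, 25, 28}, {4, 15, 25, 28}

P(A) has 16 subsets: ∅, {4}, {15}, {25}, {28}, {4, 15}, {4, 25}, {4, 28}, {15, 25}, {15, 28}, {25, 28}, {4, 15, 25}, {4, 15, 28}, {4, 25, 28}, {15, 25, 28}, {4, 15, 25, 28}


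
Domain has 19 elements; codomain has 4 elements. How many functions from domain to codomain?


Each of |A| = 19 inputs maps to any of |B| = 4 outputs.
# functions = |B|^|A| = 4^19
= 274877906944

Number of functions = 274877906944


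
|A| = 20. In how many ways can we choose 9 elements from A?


C(n,k) = n! / (k!(n-k)!)
C(20,9) = 20! / (9!11!)
= 167960

C(20,9) = 167960


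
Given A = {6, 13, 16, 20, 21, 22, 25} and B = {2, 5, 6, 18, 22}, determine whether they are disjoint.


Disjoint means A ∩ B = ∅.
A ∩ B = {6, 22}
A ∩ B ≠ ∅, so A and B are NOT disjoint.

No, A and B are not disjoint (A ∩ B = {6, 22})


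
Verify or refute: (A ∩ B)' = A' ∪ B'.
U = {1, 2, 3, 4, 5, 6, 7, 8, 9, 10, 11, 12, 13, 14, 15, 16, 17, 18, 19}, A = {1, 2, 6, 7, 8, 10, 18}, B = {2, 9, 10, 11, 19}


LHS: A ∩ B = {2, 10}
(A ∩ B)' = U \ (A ∩ B) = {1, 3, 4, 5, 6, 7, 8, 9, 11, 12, 13, 14, 15, 16, 17, 18, 19}
A' = {3, 4, 5, 9, 11, 12, 13, 14, 15, 16, 17, 19}, B' = {1, 3, 4, 5, 6, 7, 8, 12, 13, 14, 15, 16, 17, 18}
Claimed RHS: A' ∪ B' = {1, 3, 4, 5, 6, 7, 8, 9, 11, 12, 13, 14, 15, 16, 17, 18, 19}
Identity is VALID: LHS = RHS = {1, 3, 4, 5, 6, 7, 8, 9, 11, 12, 13, 14, 15, 16, 17, 18, 19} ✓

Identity is valid. (A ∩ B)' = A' ∪ B' = {1, 3, 4, 5, 6, 7, 8, 9, 11, 12, 13, 14, 15, 16, 17, 18, 19}


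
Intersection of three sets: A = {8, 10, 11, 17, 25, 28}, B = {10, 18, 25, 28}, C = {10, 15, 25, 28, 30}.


A ∩ B = {10, 25, 28}
(A ∩ B) ∩ C = {10, 25, 28}

A ∩ B ∩ C = {10, 25, 28}


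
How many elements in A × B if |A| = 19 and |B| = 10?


|A × B| = |A| × |B|
= 19 × 10
= 190

|A × B| = 190


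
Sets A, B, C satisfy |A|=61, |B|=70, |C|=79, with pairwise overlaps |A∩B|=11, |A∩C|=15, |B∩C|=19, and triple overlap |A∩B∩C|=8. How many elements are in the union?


|A∪B∪C| = |A|+|B|+|C| - |A∩B|-|A∩C|-|B∩C| + |A∩B∩C|
= 61+70+79 - 11-15-19 + 8
= 210 - 45 + 8
= 173

|A ∪ B ∪ C| = 173


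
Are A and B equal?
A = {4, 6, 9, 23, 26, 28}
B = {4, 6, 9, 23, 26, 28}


Two sets are equal iff they have exactly the same elements.
A = {4, 6, 9, 23, 26, 28}
B = {4, 6, 9, 23, 26, 28}
Same elements → A = B

Yes, A = B


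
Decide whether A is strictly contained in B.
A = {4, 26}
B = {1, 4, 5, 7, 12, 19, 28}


A ⊂ B requires: A ⊆ B AND A ≠ B.
A ⊆ B? No
A ⊄ B, so A is not a proper subset.

No, A is not a proper subset of B


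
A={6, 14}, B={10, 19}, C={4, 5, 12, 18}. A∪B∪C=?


A ∪ B = {6, 10, 14, 19}
(A ∪ B) ∪ C = {4, 5, 6, 10, 12, 14, 18, 19}

A ∪ B ∪ C = {4, 5, 6, 10, 12, 14, 18, 19}


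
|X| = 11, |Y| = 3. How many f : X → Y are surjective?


n = |X| = 11, k = |Y| = 3. Surjections via inclusion-exclusion:
S(n,k) = Σ(-1)^i × C(k,i) × (k-i)^n, i=0 to k
i=0: (-1)^0×C(3,0)×3^11 = 177147
i=1: (-1)^1×C(3,1)×2^11 = -6144
i=2: (-1)^2×C(3,2)×1^11 = 3
i=3: (-1)^3×C(3,3)×0^11 = 0
Total = 171006

Number of surjections = 171006


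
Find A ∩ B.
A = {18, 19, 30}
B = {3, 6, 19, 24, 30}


A ∩ B = elements in both A and B
A = {18, 19, 30}
B = {3, 6, 19, 24, 30}
A ∩ B = {19, 30}

A ∩ B = {19, 30}


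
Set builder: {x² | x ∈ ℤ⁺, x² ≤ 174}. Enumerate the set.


Checking each candidate:
Condition: positive perfect squares ≤ 174
Result = {1, 4, 9, 16, 25, 36, 49, 64, 81, 100, 121, 144, 169}

{1, 4, 9, 16, 25, 36, 49, 64, 81, 100, 121, 144, 169}


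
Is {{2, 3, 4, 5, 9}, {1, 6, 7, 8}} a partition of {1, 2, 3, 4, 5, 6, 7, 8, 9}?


A partition requires: (1) non-empty parts, (2) pairwise disjoint, (3) union = U
Parts: {2, 3, 4, 5, 9}, {1, 6, 7, 8}
Union of parts: {1, 2, 3, 4, 5, 6, 7, 8, 9}
U = {1, 2, 3, 4, 5, 6, 7, 8, 9}
All non-empty? True
Pairwise disjoint? True
Covers U? True

Yes, valid partition


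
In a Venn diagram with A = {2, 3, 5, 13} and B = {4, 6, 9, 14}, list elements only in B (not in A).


A = {2, 3, 5, 13}
B = {4, 6, 9, 14}
Region: only in B (not in A)
Elements: {4, 6, 9, 14}

Elements only in B (not in A): {4, 6, 9, 14}


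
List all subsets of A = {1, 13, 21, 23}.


|A| = 4, so |P(A)| = 2^4 = 16
Enumerate subsets by cardinality (0 to 4):
∅, {1}, {13}, {21}, {23}, {1, 13}, {1, 21}, {1, 23}, {13, 21}, {13, 23}, {21, 23}, {1, 13, 21}, {1, 13, 23}, {1, 21, 23}, {13, 21, 23}, {1, 13, 21, 23}

P(A) has 16 subsets: ∅, {1}, {13}, {21}, {23}, {1, 13}, {1, 21}, {1, 23}, {13, 21}, {13, 23}, {21, 23}, {1, 13, 21}, {1, 13, 23}, {1, 21, 23}, {13, 21, 23}, {1, 13, 21, 23}


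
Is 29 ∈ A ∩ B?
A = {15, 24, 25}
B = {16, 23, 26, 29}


A = {15, 24, 25}, B = {16, 23, 26, 29}
A ∩ B = elements in both A and B
A ∩ B = ∅
Checking if 29 ∈ A ∩ B
29 is not in A ∩ B → False

29 ∉ A ∩ B


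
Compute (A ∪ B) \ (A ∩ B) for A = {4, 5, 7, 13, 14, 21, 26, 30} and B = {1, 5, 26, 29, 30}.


A △ B = (A \ B) ∪ (B \ A) = elements in exactly one of A or B
A \ B = {4, 7, 13, 14, 21}
B \ A = {1, 29}
A △ B = {1, 4, 7, 13, 14, 21, 29}

A △ B = {1, 4, 7, 13, 14, 21, 29}


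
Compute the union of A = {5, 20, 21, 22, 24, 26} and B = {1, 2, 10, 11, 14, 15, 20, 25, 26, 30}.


A ∪ B = all elements in A or B (or both)
A = {5, 20, 21, 22, 24, 26}
B = {1, 2, 10, 11, 14, 15, 20, 25, 26, 30}
A ∪ B = {1, 2, 5, 10, 11, 14, 15, 20, 21, 22, 24, 25, 26, 30}

A ∪ B = {1, 2, 5, 10, 11, 14, 15, 20, 21, 22, 24, 25, 26, 30}


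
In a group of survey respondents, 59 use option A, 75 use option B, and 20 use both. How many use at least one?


|A ∪ B| = |A| + |B| - |A ∩ B|
= 59 + 75 - 20
= 114

|A ∪ B| = 114


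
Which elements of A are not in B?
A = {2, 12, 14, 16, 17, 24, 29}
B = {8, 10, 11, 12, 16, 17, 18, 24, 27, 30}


A \ B = elements in A but not in B
A = {2, 12, 14, 16, 17, 24, 29}
B = {8, 10, 11, 12, 16, 17, 18, 24, 27, 30}
Remove from A any elements in B
A \ B = {2, 14, 29}

A \ B = {2, 14, 29}


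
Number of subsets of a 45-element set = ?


Number of subsets = 2^n
= 2^45
= 35184372088832

|P(A)| = 35184372088832


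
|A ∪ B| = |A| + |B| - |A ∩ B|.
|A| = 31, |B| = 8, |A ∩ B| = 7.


|A ∪ B| = |A| + |B| - |A ∩ B|
= 31 + 8 - 7
= 32

|A ∪ B| = 32


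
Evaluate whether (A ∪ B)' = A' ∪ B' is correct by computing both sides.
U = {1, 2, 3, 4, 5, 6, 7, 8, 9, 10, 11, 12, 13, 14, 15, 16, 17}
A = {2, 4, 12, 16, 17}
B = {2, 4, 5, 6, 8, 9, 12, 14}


LHS: A ∪ B = {2, 4, 5, 6, 8, 9, 12, 14, 16, 17}
(A ∪ B)' = U \ (A ∪ B) = {1, 3, 7, 10, 11, 13, 15}
A' = {1, 3, 5, 6, 7, 8, 9, 10, 11, 13, 14, 15}, B' = {1, 3, 7, 10, 11, 13, 15, 16, 17}
Claimed RHS: A' ∪ B' = {1, 3, 5, 6, 7, 8, 9, 10, 11, 13, 14, 15, 16, 17}
Identity is INVALID: LHS = {1, 3, 7, 10, 11, 13, 15} but the RHS claimed here equals {1, 3, 5, 6, 7, 8, 9, 10, 11, 13, 14, 15, 16, 17}. The correct form is (A ∪ B)' = A' ∩ B'.

Identity is invalid: (A ∪ B)' = {1, 3, 7, 10, 11, 13, 15} but A' ∪ B' = {1, 3, 5, 6, 7, 8, 9, 10, 11, 13, 14, 15, 16, 17}. The correct De Morgan law is (A ∪ B)' = A' ∩ B'.


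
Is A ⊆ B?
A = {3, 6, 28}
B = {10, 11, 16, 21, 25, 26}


A ⊆ B means every element of A is in B.
Elements in A not in B: {3, 6, 28}
So A ⊄ B.

No, A ⊄ B


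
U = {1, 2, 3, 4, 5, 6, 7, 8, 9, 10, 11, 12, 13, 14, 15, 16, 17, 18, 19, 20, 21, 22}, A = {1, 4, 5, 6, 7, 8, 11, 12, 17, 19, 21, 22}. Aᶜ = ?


Aᶜ = U \ A = elements in U but not in A
U = {1, 2, 3, 4, 5, 6, 7, 8, 9, 10, 11, 12, 13, 14, 15, 16, 17, 18, 19, 20, 21, 22}
A = {1, 4, 5, 6, 7, 8, 11, 12, 17, 19, 21, 22}
Aᶜ = {2, 3, 9, 10, 13, 14, 15, 16, 18, 20}

Aᶜ = {2, 3, 9, 10, 13, 14, 15, 16, 18, 20}


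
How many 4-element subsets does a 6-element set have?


C(n,k) = n! / (k!(n-k)!)
C(6,4) = 6! / (4!2!)
= 15

C(6,4) = 15


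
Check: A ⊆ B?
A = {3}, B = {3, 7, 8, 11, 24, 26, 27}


A ⊆ B means every element of A is in B.
All elements of A are in B.
So A ⊆ B.

Yes, A ⊆ B


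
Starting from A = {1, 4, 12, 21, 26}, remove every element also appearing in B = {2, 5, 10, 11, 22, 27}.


A \ B = elements in A but not in B
A = {1, 4, 12, 21, 26}
B = {2, 5, 10, 11, 22, 27}
Remove from A any elements in B
A \ B = {1, 4, 12, 21, 26}

A \ B = {1, 4, 12, 21, 26}


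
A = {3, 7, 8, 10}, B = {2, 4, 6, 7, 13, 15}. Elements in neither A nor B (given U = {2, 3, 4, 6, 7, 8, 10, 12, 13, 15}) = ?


A = {3, 7, 8, 10}
B = {2, 4, 6, 7, 13, 15}
Region: in neither A nor B (given U = {2, 3, 4, 6, 7, 8, 10, 12, 13, 15})
Elements: {12}

Elements in neither A nor B (given U = {2, 3, 4, 6, 7, 8, 10, 12, 13, 15}): {12}


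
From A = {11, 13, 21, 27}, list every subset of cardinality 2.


|A| = 4, so A has C(4,2) = 6 subsets of size 2.
Enumerate by choosing 2 elements from A at a time:
{11, 13}, {11, 21}, {11, 27}, {13, 21}, {13, 27}, {21, 27}

2-element subsets (6 total): {11, 13}, {11, 21}, {11, 27}, {13, 21}, {13, 27}, {21, 27}


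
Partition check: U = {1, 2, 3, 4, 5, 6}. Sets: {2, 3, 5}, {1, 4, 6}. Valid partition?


A partition requires: (1) non-empty parts, (2) pairwise disjoint, (3) union = U
Parts: {2, 3, 5}, {1, 4, 6}
Union of parts: {1, 2, 3, 4, 5, 6}
U = {1, 2, 3, 4, 5, 6}
All non-empty? True
Pairwise disjoint? True
Covers U? True

Yes, valid partition


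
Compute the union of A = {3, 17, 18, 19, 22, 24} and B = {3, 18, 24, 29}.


A ∪ B = all elements in A or B (or both)
A = {3, 17, 18, 19, 22, 24}
B = {3, 18, 24, 29}
A ∪ B = {3, 17, 18, 19, 22, 24, 29}

A ∪ B = {3, 17, 18, 19, 22, 24, 29}


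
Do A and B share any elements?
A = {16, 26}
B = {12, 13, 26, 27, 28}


Disjoint means A ∩ B = ∅.
A ∩ B = {26}
A ∩ B ≠ ∅, so A and B are NOT disjoint.

Yes — A and B share the element(s) of A ∩ B = {26}, so they are not disjoint


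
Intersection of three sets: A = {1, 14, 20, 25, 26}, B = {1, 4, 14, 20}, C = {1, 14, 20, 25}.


A ∩ B = {1, 14, 20}
(A ∩ B) ∩ C = {1, 14, 20}

A ∩ B ∩ C = {1, 14, 20}


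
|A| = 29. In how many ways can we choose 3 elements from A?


C(n,k) = n! / (k!(n-k)!)
C(29,3) = 29! / (3!26!)
= 3654

C(29,3) = 3654


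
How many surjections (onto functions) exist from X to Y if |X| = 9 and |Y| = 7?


n = |X| = 9, k = |Y| = 7. Surjections via inclusion-exclusion:
S(n,k) = Σ(-1)^i × C(k,i) × (k-i)^n, i=0 to k
i=0: (-1)^0×C(7,0)×7^9 = 40353607
i=1: (-1)^1×C(7,1)×6^9 = -70543872
i=2: (-1)^2×C(7,2)×5^9 = 41015625
i=3: (-1)^3×C(7,3)×4^9 = -9175040
i=4: (-1)^4×C(7,4)×3^9 = 688905
i=5: (-1)^5×C(7,5)×2^9 = -10752
i=6: (-1)^6×C(7,6)×1^9 = 7
i=7: (-1)^7×C(7,7)×0^9 = 0
Total = 2328480

Number of surjections = 2328480


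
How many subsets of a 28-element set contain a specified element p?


Subsets of A containing p correspond to subsets of A \ {p}, which has 27 elements.
Count = 2^(n-1) = 2^27
= 134217728

Number of subsets containing p = 134217728


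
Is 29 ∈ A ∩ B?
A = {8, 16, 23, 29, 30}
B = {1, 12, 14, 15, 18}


A = {8, 16, 23, 29, 30}, B = {1, 12, 14, 15, 18}
A ∩ B = elements in both A and B
A ∩ B = ∅
Checking if 29 ∈ A ∩ B
29 is not in A ∩ B → False

29 ∉ A ∩ B
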